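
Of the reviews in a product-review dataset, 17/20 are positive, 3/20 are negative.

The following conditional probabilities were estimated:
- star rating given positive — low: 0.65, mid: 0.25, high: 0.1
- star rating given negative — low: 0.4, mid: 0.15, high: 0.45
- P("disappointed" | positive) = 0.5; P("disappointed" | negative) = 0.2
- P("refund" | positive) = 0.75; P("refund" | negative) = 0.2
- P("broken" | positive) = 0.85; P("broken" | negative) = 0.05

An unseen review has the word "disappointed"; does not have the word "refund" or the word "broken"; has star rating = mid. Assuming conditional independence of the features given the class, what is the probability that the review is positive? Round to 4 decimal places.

0.5381

positive: 0.85 × 0.25 × 0.5 × (1−0.75) × (1−0.85) = 0.003984375
negative: 0.15 × 0.15 × 0.2 × (1−0.2) × (1−0.05) = 0.00342
P(positive | x) = 0.003984375 / 0.007404375 ≈ 0.5381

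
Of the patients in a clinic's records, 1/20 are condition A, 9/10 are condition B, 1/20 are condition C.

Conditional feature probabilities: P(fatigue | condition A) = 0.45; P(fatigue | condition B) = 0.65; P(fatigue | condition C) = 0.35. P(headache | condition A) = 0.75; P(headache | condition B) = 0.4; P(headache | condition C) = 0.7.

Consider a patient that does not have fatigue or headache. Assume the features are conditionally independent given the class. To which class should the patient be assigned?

condition A: 0.05 × (1−0.45) × (1−0.75) = 0.006875
condition B: 0.9 × (1−0.65) × (1−0.4) = 0.189
condition C: 0.05 × (1−0.35) × (1−0.7) = 0.00975
Highest score → condition B.

condition B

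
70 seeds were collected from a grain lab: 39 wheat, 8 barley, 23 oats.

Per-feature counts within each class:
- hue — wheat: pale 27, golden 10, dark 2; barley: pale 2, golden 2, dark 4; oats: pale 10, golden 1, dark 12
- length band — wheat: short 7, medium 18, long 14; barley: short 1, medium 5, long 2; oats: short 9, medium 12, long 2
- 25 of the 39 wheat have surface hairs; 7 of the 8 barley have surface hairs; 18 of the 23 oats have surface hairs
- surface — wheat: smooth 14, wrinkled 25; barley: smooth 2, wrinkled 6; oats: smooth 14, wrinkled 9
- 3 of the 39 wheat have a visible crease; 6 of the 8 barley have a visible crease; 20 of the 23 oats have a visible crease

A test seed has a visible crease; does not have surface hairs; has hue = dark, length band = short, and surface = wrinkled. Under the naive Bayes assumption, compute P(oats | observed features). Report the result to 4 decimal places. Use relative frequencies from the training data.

wheat: (39/70) × (2/39) × (7/39) × (14/39) × (25/39) × (3/39) ≈ 0.0000907739
barley: (8/70) × (4/8) × (1/8) × (1/8) × (6/8) × (6/8) ≈ 0.000502232
oats: (23/70) × (12/23) × (9/23) × (5/23) × (9/23) × (20/23) ≈ 0.004962
P(oats | x) = 0.004962 / 0.0055550059 ≈ 0.8932

0.8932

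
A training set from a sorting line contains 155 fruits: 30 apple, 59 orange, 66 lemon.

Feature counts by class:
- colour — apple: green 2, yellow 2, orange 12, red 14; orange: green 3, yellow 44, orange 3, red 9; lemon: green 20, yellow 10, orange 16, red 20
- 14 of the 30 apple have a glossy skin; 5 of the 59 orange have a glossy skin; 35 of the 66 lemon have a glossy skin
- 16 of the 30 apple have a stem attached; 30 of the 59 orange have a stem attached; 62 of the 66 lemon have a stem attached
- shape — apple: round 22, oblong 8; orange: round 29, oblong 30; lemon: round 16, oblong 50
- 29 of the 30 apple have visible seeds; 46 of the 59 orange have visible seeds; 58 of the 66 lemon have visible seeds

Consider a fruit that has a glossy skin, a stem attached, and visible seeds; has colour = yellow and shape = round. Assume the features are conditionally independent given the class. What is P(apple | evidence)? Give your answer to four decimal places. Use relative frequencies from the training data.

apple: (30/155) × (2/30) × (14/30) × (16/30) × (22/30) × (29/30) ≈ 0.00227658
orange: (59/155) × (44/59) × (5/59) × (30/59) × (29/59) × (46/59) ≈ 0.0046877
lemon: (66/155) × (10/66) × (35/66) × (62/66) × (16/66) × (58/66) ≈ 0.006847
P(apple | x) = 0.00227658 / 0.01381128 ≈ 0.1648

0.1648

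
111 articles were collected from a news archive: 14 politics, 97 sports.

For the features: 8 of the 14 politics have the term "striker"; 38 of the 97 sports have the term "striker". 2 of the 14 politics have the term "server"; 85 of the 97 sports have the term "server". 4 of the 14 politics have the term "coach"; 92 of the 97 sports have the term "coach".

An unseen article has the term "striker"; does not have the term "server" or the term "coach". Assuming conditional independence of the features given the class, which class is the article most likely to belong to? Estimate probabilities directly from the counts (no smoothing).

politics: (14/111) × (8/14) × (12/14) × (10/14) ≈ 0.0441258
sports: (97/111) × (38/97) × (12/97) × (5/97) ≈ 0.00218307
Highest score → politics.

politics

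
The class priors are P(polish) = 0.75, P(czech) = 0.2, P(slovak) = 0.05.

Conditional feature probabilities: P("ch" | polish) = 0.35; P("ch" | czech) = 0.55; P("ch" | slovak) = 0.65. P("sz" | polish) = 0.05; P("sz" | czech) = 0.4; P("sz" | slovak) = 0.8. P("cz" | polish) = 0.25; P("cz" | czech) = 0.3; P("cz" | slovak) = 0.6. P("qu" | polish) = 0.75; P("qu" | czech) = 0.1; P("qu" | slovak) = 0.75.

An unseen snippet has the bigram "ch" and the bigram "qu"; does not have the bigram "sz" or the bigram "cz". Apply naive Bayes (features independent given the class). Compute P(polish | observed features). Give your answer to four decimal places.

polish: 0.75 × 0.35 × (1−0.05) × (1−0.25) × 0.75 = 0.1402734375
czech: 0.2 × 0.55 × (1−0.4) × (1−0.3) × 0.1 = 0.00462
slovak: 0.05 × 0.65 × (1−0.8) × (1−0.6) × 0.75 = 0.00195
P(polish | x) = 0.1402734375 / 0.1468434375 ≈ 0.9553

0.9553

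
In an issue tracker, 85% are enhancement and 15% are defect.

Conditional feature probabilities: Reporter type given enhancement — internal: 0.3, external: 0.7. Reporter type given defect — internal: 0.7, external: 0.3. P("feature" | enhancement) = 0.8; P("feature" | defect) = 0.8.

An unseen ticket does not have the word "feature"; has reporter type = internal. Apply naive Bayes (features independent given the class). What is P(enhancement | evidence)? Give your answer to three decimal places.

0.708

enhancement: 0.85 × 0.3 × (1−0.8) = 0.051
defect: 0.15 × 0.7 × (1−0.8) = 0.021
P(enhancement | x) = 0.051 / 0.072 ≈ 0.708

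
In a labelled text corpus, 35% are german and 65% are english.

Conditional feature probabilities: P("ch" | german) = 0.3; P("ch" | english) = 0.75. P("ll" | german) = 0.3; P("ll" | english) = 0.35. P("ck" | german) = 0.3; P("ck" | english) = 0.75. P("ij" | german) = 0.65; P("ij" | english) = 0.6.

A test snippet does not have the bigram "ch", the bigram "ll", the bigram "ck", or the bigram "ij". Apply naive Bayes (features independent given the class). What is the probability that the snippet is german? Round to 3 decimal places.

german: 0.35 × (1−0.3) × (1−0.3) × (1−0.3) × (1−0.65) = 0.0420175
english: 0.65 × (1−0.75) × (1−0.35) × (1−0.75) × (1−0.6) = 0.0105625
P(german | x) = 0.0420175 / 0.05258 ≈ 0.799

0.799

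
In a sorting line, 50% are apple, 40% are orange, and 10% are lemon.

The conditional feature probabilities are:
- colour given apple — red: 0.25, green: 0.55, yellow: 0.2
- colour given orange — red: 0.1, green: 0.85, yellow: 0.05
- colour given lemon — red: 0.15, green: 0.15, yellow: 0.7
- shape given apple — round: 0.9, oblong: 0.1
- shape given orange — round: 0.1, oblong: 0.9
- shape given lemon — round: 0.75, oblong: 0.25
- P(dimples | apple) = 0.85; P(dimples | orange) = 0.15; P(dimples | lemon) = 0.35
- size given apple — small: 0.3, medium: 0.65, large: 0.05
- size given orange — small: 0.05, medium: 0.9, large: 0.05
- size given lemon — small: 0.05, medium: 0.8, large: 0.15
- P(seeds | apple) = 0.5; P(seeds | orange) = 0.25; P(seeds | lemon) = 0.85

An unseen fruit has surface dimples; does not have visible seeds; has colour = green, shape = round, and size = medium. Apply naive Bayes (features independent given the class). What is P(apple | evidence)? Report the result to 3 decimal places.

0.946

apple: 0.5 × 0.55 × 0.9 × 0.85 × 0.65 × (1−0.5) = 0.068371875
orange: 0.4 × 0.85 × 0.1 × 0.15 × 0.9 × (1−0.25) = 0.0034425
lemon: 0.1 × 0.15 × 0.75 × 0.35 × 0.8 × (1−0.85) = 0.0004725
P(apple | x) = 0.068371875 / 0.072286875 ≈ 0.946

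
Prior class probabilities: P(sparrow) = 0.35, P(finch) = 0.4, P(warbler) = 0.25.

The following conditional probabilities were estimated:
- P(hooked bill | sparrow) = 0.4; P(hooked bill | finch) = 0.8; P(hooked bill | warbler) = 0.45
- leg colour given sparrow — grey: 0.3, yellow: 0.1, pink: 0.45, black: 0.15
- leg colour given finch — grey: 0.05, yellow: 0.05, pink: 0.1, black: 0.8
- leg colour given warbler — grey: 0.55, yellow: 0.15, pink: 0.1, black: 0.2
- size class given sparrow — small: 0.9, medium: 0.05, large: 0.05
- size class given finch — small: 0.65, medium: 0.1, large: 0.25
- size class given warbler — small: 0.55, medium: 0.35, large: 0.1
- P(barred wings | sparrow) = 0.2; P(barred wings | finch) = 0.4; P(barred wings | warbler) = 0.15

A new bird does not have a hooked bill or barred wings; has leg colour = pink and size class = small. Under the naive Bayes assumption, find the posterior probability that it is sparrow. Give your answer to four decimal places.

0.8769

sparrow: 0.35 × (1−0.4) × 0.45 × 0.9 × (1−0.2) = 0.06804
finch: 0.4 × (1−0.8) × 0.1 × 0.65 × (1−0.4) = 0.00312
warbler: 0.25 × (1−0.45) × 0.1 × 0.55 × (1−0.15) = 0.006428125
P(sparrow | x) = 0.06804 / 0.077588125 ≈ 0.8769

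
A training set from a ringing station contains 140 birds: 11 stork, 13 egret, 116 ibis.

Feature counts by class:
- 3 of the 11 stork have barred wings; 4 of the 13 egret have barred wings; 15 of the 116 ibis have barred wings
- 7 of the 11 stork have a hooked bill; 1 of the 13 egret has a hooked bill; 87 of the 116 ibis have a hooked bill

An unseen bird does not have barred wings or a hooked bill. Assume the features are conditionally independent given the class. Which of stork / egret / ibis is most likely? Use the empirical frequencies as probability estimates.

stork: (11/140) × (8/11) × (4/11) ≈ 0.0207792
egret: (13/140) × (9/13) × (12/13) ≈ 0.0593407
ibis: (116/140) × (101/116) × (29/116) ≈ 0.180357
Highest score → ibis.

ibis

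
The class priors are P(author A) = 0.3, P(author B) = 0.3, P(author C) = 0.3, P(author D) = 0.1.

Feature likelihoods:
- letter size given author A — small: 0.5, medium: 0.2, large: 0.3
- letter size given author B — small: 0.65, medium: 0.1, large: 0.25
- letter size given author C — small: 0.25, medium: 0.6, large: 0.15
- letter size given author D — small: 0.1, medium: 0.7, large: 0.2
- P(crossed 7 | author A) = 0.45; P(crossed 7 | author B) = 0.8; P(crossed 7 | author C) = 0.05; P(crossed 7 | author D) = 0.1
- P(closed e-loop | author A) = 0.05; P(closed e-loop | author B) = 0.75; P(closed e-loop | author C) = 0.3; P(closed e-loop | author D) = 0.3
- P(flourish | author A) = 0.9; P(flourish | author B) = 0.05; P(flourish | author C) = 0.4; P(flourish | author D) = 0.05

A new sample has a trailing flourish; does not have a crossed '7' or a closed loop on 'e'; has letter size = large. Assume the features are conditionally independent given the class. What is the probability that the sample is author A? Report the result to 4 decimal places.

author A: 0.3 × 0.3 × (1−0.45) × (1−0.05) × 0.9 = 0.0423225
author B: 0.3 × 0.25 × (1−0.8) × (1−0.75) × 0.05 = 0.0001875
author C: 0.3 × 0.15 × (1−0.05) × (1−0.3) × 0.4 = 0.01197
author D: 0.1 × 0.2 × (1−0.1) × (1−0.3) × 0.05 = 0.00063
P(author A | x) = 0.0423225 / 0.05511 ≈ 0.7680

0.7680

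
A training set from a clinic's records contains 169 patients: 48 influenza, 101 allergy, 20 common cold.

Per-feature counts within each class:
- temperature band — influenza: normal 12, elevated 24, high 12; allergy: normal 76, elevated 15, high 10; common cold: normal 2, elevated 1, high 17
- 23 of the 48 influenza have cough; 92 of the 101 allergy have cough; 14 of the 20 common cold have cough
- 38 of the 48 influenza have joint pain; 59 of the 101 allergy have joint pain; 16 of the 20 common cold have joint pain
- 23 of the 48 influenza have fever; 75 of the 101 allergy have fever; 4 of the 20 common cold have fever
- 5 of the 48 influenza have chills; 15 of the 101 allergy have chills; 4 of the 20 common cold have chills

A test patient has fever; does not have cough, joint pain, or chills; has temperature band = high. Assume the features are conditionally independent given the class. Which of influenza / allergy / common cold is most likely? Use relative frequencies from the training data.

influenza: (48/169) × (12/48) × (25/48) × (10/48) × (23/48) × (43/48) ≈ 0.00330724
allergy: (101/169) × (10/101) × (9/101) × (42/101) × (75/101) × (86/101) ≈ 0.00138637
common cold: (20/169) × (17/20) × (6/20) × (4/20) × (4/20) × (16/20) ≈ 0.00096568
Highest score → influenza.

influenza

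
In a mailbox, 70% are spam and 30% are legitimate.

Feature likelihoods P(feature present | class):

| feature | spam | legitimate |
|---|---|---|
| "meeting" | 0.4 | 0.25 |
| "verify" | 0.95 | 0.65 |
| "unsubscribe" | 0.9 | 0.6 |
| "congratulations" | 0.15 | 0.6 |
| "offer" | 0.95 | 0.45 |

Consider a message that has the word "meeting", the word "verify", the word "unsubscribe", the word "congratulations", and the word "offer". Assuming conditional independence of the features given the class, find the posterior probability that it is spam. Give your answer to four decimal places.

spam: 0.7 × 0.4 × 0.95 × 0.9 × 0.15 × 0.95 = 0.0341145
legitimate: 0.3 × 0.25 × 0.65 × 0.6 × 0.6 × 0.45 = 0.0078975
P(spam | x) = 0.0341145 / 0.042012 ≈ 0.8120

0.8120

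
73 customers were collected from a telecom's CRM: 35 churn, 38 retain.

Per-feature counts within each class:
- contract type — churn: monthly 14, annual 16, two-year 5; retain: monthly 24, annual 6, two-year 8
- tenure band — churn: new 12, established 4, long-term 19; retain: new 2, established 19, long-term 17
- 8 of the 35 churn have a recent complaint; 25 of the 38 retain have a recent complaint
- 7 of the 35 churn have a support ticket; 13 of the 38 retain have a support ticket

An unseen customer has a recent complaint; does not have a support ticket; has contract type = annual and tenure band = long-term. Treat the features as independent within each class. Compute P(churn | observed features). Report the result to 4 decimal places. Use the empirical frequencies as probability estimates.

0.5775

churn: (35/73) × (16/35) × (19/35) × (8/35) × (28/35) ≈ 0.0217568
retain: (38/73) × (6/38) × (17/38) × (25/38) × (25/38) ≈ 0.015915
P(churn | x) = 0.0217568 / 0.0376718 ≈ 0.5775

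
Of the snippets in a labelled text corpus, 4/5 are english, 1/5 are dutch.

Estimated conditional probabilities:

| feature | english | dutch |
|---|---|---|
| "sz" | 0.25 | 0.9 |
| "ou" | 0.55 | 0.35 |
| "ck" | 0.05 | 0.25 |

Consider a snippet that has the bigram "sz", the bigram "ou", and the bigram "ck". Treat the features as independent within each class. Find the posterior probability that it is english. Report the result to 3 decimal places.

english: 0.8 × 0.25 × 0.55 × 0.05 = 0.0055
dutch: 0.2 × 0.9 × 0.35 × 0.25 = 0.01575
P(english | x) = 0.0055 / 0.02125 ≈ 0.259

0.259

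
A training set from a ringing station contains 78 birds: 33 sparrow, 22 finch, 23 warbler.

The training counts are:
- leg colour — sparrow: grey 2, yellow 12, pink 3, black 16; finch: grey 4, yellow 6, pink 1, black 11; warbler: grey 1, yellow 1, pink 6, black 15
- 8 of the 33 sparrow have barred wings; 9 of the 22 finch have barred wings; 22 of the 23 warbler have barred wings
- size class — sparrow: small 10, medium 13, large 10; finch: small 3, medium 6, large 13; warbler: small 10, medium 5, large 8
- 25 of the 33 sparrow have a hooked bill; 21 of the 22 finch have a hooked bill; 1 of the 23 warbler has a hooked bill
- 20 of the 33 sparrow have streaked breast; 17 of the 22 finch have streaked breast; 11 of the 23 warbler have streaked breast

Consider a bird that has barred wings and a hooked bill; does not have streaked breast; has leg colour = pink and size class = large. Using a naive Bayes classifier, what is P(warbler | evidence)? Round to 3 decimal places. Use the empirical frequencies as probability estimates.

0.277

sparrow: (33/78) × (3/33) × (8/33) × (10/33) × (25/33) × (13/33) ≈ 0.000843226
finch: (22/78) × (1/22) × (9/22) × (13/22) × (21/22) × (5/22) ≈ 0.000672341
warbler: (23/78) × (6/23) × (22/23) × (8/23) × (1/23) × (12/23) ≈ 0.000580549
P(warbler | x) = 0.000580549 / 0.002096116 ≈ 0.277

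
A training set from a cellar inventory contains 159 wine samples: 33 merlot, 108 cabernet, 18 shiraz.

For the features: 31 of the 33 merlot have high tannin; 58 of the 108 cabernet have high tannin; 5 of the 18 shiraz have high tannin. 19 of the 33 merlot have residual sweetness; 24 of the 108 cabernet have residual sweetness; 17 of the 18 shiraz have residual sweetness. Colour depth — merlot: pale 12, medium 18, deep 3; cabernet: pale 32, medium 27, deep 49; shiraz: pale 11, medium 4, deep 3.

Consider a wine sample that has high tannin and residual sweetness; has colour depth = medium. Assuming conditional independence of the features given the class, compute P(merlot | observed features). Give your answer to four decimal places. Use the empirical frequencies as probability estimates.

0.6950

merlot: (33/159) × (31/33) × (19/33) × (18/33) ≈ 0.0612298
cabernet: (108/159) × (58/108) × (24/108) × (27/108) ≈ 0.0202655
shiraz: (18/159) × (5/18) × (17/18) × (4/18) ≈ 0.00659989
P(merlot | x) = 0.0612298 / 0.08809519 ≈ 0.6950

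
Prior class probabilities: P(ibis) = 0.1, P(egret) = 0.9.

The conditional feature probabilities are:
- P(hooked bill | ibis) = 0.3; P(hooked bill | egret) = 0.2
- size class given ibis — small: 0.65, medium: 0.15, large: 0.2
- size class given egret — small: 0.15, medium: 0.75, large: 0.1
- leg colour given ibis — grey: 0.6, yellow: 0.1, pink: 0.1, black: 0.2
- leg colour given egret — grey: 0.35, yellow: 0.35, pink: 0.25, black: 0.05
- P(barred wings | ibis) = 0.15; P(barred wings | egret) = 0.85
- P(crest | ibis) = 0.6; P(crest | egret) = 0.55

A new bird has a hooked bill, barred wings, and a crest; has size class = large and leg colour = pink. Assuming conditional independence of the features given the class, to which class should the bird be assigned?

egret

ibis: 0.1 × 0.3 × 0.2 × 0.1 × 0.15 × 0.6 = 0.000054
egret: 0.9 × 0.2 × 0.1 × 0.25 × 0.85 × 0.55 = 0.00210375
Highest score → egret.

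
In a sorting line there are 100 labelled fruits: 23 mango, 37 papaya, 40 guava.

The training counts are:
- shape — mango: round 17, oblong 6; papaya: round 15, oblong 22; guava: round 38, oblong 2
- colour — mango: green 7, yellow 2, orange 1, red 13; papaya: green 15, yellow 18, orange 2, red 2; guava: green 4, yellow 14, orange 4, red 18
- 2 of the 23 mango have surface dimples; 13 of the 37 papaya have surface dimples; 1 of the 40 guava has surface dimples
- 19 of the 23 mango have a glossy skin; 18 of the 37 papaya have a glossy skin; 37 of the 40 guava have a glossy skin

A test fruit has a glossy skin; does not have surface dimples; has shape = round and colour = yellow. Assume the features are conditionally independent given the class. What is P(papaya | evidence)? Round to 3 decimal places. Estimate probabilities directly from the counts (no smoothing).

mango: (23/100) × (17/23) × (2/23) × (21/23) × (19/23) ≈ 0.0111498
papaya: (37/100) × (15/37) × (18/37) × (24/37) × (18/37) ≈ 0.0230273
guava: (40/100) × (38/40) × (14/40) × (39/40) × (37/40) = 0.119949375
P(papaya | x) = 0.0230273 / 0.154126475 ≈ 0.149

0.149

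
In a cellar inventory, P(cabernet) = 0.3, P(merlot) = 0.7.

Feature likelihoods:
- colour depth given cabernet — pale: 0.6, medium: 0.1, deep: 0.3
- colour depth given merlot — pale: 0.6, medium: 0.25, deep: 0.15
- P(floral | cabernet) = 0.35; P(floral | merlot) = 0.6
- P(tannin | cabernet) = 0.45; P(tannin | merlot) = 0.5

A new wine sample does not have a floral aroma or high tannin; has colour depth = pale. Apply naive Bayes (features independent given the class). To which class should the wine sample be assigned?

cabernet: 0.3 × 0.6 × (1−0.35) × (1−0.45) = 0.06435
merlot: 0.7 × 0.6 × (1−0.6) × (1−0.5) = 0.084
Highest score → merlot.

merlot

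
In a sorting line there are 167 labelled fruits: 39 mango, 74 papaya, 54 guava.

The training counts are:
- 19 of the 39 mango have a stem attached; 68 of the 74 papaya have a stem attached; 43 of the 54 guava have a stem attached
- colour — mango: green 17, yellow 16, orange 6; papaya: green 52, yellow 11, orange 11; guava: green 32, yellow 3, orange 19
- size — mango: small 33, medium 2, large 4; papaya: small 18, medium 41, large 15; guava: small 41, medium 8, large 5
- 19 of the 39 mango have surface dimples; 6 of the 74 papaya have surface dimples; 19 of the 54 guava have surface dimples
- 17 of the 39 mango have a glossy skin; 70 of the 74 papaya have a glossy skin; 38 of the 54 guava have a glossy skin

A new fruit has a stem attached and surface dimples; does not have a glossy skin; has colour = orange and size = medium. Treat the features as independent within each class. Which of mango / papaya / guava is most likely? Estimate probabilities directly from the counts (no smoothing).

mango: (39/167) × (19/39) × (6/39) × (2/39) × (19/39) × (22/39) ≈ 0.000246681
papaya: (74/167) × (68/74) × (11/74) × (41/74) × (6/74) × (4/74) ≈ 0.000146978
guava: (54/167) × (43/54) × (19/54) × (8/54) × (19/54) × (16/54) ≈ 0.00139925
Highest score → guava.

guava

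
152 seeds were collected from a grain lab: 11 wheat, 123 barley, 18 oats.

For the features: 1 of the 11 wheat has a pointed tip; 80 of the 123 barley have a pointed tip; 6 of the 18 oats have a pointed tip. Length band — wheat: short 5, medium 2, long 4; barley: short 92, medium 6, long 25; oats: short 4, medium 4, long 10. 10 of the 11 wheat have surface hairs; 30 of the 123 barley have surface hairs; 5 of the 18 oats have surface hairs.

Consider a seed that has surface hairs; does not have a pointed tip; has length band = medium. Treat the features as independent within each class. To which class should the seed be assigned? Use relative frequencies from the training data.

wheat: (11/152) × (10/11) × (2/11) × (10/11) ≈ 0.0108743
barley: (123/152) × (43/123) × (6/123) × (30/123) ≈ 0.00336579
oats: (18/152) × (12/18) × (4/18) × (5/18) ≈ 0.00487329
Highest score → wheat.

wheat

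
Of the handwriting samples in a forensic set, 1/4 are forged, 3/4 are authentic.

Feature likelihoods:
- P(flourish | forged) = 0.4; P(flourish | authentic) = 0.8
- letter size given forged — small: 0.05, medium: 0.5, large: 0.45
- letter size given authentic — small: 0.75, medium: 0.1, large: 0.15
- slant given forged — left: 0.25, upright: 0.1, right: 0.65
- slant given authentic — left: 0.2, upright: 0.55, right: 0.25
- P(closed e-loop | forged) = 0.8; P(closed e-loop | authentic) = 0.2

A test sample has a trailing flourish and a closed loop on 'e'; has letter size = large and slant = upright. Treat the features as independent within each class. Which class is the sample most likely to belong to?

authentic

forged: 0.25 × 0.4 × 0.45 × 0.1 × 0.8 = 0.0036
authentic: 0.75 × 0.8 × 0.15 × 0.55 × 0.2 = 0.0099
Highest score → authentic.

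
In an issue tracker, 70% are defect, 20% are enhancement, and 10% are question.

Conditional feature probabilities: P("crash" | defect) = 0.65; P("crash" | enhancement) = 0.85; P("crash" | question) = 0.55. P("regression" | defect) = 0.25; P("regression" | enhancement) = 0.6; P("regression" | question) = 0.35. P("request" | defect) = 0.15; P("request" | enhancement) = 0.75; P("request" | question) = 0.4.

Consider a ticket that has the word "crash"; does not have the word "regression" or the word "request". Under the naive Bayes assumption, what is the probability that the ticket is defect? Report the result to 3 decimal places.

defect: 0.7 × 0.65 × (1−0.25) × (1−0.15) = 0.2900625
enhancement: 0.2 × 0.85 × (1−0.6) × (1−0.75) = 0.017
question: 0.1 × 0.55 × (1−0.35) × (1−0.4) = 0.02145
P(defect | x) = 0.2900625 / 0.3285125 ≈ 0.883

0.883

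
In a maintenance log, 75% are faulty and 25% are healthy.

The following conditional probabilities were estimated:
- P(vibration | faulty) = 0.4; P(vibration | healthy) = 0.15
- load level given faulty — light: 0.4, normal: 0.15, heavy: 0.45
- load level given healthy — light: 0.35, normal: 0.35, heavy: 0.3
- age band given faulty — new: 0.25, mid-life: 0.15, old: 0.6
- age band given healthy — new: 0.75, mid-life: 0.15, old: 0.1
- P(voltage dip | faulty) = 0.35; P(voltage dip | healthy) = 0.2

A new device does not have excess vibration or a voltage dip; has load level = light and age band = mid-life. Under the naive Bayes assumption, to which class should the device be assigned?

faulty: 0.75 × (1−0.4) × 0.4 × 0.15 × (1−0.35) = 0.01755
healthy: 0.25 × (1−0.15) × 0.35 × 0.15 × (1−0.2) = 0.008925
Highest score → faulty.

faulty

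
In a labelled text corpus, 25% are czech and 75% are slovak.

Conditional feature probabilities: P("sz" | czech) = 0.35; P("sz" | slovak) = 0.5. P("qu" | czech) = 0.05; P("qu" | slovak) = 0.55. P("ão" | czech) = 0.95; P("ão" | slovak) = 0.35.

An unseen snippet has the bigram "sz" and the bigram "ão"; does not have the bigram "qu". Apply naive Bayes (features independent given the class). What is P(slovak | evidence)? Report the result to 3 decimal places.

czech: 0.25 × 0.35 × (1−0.05) × 0.95 = 0.07896875
slovak: 0.75 × 0.5 × (1−0.55) × 0.35 = 0.0590625
P(slovak | x) = 0.0590625 / 0.13803125 ≈ 0.428

0.428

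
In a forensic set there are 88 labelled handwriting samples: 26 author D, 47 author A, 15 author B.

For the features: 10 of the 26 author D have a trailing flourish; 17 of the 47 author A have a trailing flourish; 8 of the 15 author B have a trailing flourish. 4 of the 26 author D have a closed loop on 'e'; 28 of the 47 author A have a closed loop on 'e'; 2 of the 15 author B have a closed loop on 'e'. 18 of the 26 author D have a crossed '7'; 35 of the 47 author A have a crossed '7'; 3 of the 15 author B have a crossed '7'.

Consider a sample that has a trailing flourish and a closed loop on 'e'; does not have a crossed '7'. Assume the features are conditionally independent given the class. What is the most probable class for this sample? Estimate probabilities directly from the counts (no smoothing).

author A

author D: (26/88) × (10/26) × (4/26) × (8/26) ≈ 0.00537924
author A: (47/88) × (17/47) × (28/47) × (12/47) ≈ 0.0293839
author B: (15/88) × (8/15) × (2/15) × (12/15) ≈ 0.00969697
Highest score → author A.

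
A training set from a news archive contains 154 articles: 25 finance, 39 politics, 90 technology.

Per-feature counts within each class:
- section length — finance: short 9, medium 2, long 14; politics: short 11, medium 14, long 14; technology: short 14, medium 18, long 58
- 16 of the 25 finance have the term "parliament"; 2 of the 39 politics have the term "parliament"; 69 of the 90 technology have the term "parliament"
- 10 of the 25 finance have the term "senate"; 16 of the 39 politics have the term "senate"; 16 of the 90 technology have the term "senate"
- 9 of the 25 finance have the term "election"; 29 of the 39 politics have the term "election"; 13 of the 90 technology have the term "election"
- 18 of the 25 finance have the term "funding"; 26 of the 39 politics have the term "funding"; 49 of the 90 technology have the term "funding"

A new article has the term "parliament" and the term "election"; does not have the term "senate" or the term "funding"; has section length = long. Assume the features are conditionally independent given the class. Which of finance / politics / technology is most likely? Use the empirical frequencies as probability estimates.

technology

finance: (25/154) × (14/25) × (16/25) × (15/25) × (9/25) × (7/25) ≈ 0.00351884
politics: (39/154) × (14/39) × (2/39) × (23/39) × (29/39) × (13/39) ≈ 0.000681472
technology: (90/154) × (58/90) × (69/90) × (74/90) × (13/90) × (41/90) ≈ 0.0156223
Highest score → technology.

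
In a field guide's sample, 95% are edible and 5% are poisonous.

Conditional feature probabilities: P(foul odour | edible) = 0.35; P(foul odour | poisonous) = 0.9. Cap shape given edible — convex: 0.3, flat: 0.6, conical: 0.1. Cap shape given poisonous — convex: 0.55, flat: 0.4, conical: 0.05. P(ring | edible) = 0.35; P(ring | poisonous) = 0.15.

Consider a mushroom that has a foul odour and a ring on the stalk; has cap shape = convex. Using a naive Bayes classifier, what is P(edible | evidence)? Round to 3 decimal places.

0.904

edible: 0.95 × 0.35 × 0.3 × 0.35 = 0.0349125
poisonous: 0.05 × 0.9 × 0.55 × 0.15 = 0.0037125
P(edible | x) = 0.0349125 / 0.038625 ≈ 0.904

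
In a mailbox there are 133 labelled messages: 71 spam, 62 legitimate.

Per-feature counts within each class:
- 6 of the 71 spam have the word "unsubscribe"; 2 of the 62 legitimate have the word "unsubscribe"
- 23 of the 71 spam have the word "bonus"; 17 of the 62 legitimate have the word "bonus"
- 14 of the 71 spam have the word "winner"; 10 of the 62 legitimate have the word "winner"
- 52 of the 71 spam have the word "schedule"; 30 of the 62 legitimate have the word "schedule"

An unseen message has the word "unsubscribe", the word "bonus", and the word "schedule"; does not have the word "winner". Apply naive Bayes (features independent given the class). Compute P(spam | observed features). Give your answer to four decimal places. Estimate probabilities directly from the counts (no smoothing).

spam: (71/133) × (6/71) × (23/71) × (57/71) × (52/71) ≈ 0.00859272
legitimate: (62/133) × (2/62) × (17/62) × (52/62) × (30/62) ≈ 0.00167331
P(spam | x) = 0.00859272 / 0.01026603 ≈ 0.8370

0.8370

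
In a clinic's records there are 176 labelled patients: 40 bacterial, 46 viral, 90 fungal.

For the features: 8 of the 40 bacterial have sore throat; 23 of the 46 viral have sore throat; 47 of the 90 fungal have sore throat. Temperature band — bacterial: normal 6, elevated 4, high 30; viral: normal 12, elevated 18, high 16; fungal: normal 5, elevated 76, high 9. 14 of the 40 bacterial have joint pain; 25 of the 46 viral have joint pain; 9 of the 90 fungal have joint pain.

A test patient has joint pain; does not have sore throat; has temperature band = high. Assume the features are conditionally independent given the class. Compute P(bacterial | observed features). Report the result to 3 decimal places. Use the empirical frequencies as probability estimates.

bacterial: (40/176) × (32/40) × (30/40) × (14/40) ≈ 0.0477273
viral: (46/176) × (23/46) × (16/46) × (25/46) ≈ 0.0247036
fungal: (90/176) × (43/90) × (9/90) × (9/90) ≈ 0.00244318
P(bacterial | x) = 0.0477273 / 0.07487408 ≈ 0.637

0.637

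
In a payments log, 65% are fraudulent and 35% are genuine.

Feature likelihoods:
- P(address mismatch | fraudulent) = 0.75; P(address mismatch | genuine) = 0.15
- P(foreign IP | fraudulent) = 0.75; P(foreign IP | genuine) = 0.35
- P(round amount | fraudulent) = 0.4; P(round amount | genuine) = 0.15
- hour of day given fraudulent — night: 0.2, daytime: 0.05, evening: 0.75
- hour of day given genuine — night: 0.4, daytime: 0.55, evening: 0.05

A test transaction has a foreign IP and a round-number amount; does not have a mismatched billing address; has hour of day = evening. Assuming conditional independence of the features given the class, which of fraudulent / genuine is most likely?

fraudulent

fraudulent: 0.65 × (1−0.75) × 0.75 × 0.4 × 0.75 = 0.0365625
genuine: 0.35 × (1−0.15) × 0.35 × 0.15 × 0.05 = 0.0007809375
Highest score → fraudulent.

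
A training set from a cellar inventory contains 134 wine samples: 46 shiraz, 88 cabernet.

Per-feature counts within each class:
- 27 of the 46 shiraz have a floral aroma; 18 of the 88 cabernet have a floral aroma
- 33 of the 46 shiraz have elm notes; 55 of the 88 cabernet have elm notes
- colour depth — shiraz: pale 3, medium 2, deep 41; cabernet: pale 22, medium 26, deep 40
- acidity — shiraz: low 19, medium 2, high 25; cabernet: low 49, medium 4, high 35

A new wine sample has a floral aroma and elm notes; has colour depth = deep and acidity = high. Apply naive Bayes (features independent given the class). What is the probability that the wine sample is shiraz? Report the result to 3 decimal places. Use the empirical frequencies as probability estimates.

0.822

shiraz: (46/134) × (27/46) × (33/46) × (41/46) × (25/46) ≈ 0.0700202
cabernet: (88/134) × (18/88) × (55/88) × (40/88) × (35/88) ≈ 0.0151779
P(shiraz | x) = 0.0700202 / 0.0851981 ≈ 0.822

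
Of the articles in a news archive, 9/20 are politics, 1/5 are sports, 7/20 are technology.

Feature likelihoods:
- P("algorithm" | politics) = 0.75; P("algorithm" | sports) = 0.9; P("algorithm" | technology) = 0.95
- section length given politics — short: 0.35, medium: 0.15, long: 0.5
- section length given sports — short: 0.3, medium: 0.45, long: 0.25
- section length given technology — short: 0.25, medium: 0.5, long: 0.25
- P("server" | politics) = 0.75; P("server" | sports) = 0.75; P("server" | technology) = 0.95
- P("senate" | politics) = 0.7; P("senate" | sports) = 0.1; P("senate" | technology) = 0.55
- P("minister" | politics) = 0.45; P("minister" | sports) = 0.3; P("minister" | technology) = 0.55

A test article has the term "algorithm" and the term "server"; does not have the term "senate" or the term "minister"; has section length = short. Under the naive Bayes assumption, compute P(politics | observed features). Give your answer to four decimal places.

politics: 0.45 × 0.75 × 0.35 × 0.75 × (1−0.7) × (1−0.45) = 0.01461796875
sports: 0.2 × 0.9 × 0.3 × 0.75 × (1−0.1) × (1−0.3) = 0.025515
technology: 0.35 × 0.95 × 0.25 × 0.95 × (1−0.55) × (1−0.55) = 0.015991171875
P(politics | x) = 0.01461796875 / 0.056124140625 ≈ 0.2605

0.2605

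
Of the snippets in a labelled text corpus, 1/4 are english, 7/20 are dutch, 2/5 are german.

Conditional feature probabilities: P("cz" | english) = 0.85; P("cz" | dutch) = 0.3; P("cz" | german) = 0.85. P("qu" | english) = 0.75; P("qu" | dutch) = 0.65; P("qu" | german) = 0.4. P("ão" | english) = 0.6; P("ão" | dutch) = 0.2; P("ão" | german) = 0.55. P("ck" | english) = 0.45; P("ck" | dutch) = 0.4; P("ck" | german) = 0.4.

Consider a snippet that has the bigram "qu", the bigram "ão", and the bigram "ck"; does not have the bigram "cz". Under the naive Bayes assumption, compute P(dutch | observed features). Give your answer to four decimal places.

english: 0.25 × (1−0.85) × 0.75 × 0.6 × 0.45 = 0.00759375
dutch: 0.35 × (1−0.3) × 0.65 × 0.2 × 0.4 = 0.01274
german: 0.4 × (1−0.85) × 0.4 × 0.55 × 0.4 = 0.00528
P(dutch | x) = 0.01274 / 0.02561375 ≈ 0.4974

0.4974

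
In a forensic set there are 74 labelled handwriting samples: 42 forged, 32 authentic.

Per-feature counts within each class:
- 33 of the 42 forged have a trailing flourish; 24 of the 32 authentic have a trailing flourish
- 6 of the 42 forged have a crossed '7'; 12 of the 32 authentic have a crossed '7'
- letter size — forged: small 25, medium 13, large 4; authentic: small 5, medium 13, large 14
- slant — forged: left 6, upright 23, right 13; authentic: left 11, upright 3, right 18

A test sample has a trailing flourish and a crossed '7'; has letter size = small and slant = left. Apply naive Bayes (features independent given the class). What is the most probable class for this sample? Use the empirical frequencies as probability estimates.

forged: (42/74) × (33/42) × (6/42) × (25/42) × (6/42) ≈ 0.00541722
authentic: (32/74) × (24/32) × (12/32) × (5/32) × (11/32) ≈ 0.00653241
Highest score → authentic.

authentic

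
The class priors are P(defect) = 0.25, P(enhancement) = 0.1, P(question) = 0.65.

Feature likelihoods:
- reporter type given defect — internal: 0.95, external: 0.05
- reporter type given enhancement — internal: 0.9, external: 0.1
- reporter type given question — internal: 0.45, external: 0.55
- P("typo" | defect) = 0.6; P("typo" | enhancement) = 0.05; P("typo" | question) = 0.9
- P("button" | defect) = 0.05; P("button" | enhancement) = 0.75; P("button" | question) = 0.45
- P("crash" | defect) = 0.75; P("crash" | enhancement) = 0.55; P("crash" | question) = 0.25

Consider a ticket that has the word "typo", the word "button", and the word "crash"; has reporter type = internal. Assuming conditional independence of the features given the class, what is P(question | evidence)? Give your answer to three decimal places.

0.804

defect: 0.25 × 0.95 × 0.6 × 0.05 × 0.75 = 0.00534375
enhancement: 0.1 × 0.9 × 0.05 × 0.75 × 0.55 = 0.00185625
question: 0.65 × 0.45 × 0.9 × 0.45 × 0.25 = 0.029615625
P(question | x) = 0.029615625 / 0.036815625 ≈ 0.804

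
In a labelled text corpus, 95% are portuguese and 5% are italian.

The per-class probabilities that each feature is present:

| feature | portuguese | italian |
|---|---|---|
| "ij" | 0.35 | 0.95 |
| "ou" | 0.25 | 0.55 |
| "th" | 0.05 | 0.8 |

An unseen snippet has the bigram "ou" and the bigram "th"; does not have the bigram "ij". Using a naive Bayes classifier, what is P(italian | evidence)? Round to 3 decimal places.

portuguese: 0.95 × (1−0.35) × 0.25 × 0.05 = 0.00771875
italian: 0.05 × (1−0.95) × 0.55 × 0.8 = 0.0011
P(italian | x) = 0.0011 / 0.00881875 ≈ 0.125

0.125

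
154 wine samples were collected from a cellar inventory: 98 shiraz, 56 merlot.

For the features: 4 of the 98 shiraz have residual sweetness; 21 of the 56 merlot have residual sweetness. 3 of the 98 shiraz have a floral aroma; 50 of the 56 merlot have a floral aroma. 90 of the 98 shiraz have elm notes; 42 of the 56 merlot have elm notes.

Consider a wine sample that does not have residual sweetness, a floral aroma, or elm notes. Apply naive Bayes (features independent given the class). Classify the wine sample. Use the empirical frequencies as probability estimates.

shiraz

shiraz: (98/154) × (94/98) × (95/98) × (8/98) ≈ 0.0483024
merlot: (56/154) × (35/56) × (6/56) × (14/56) ≈ 0.00608766
Highest score → shiraz.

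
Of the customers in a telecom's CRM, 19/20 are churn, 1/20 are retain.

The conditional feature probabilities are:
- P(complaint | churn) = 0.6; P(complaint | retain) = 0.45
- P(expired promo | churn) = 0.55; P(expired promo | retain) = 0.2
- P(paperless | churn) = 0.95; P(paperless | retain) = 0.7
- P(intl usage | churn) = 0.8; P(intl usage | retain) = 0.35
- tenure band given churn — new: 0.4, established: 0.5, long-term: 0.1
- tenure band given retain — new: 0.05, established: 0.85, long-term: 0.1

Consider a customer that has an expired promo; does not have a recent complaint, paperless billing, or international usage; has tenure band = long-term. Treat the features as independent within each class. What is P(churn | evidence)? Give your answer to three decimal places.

0.661

churn: 0.95 × (1−0.6) × 0.55 × (1−0.95) × (1−0.8) × 0.1 = 0.000209
retain: 0.05 × (1−0.45) × 0.2 × (1−0.7) × (1−0.35) × 0.1 = 0.00010725
P(churn | x) = 0.000209 / 0.00031625 ≈ 0.661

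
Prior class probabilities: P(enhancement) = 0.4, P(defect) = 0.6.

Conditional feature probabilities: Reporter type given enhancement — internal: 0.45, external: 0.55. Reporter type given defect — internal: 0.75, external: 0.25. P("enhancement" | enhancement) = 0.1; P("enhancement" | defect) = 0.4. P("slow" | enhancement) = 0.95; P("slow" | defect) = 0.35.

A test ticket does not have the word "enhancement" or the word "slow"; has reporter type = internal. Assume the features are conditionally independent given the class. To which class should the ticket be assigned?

defect

enhancement: 0.4 × 0.45 × (1−0.1) × (1−0.95) = 0.0081
defect: 0.6 × 0.75 × (1−0.4) × (1−0.35) = 0.1755
Highest score → defect.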